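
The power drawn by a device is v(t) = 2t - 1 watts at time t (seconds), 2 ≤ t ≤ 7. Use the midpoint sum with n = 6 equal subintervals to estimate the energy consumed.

40

Δt = (7 − 2)/6 = 5/6.
Midpoints: 29/12, 3.25, 49/12, 59/12, 5.75, 79/12.
v(29/12) = 23/6, v(3.25) = 5.5, v(49/12) = 43/6, v(59/12) = 53/6, v(5.75) = 10.5, v(79/12) = 73/6.
Sum = Δt · [v(29/12) + v(3.25) + v(49/12) + ...].
Sum = 40.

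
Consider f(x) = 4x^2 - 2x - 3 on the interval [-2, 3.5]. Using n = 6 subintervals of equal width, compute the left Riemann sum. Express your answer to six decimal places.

Δx = (3.5 − (-2))/6 = 11/12.
Left endpoints: -2, -13/12, -1/6, 0.75, 5/3, 31/12.
f(-2) = 17, f(-13/12) = 139/36, f(-1/6) = -23/9, f(0.75) = -2.25, f(5/3) = 43/9, f(31/12) = 667/36.
Sum = Δx · [f(-2) + f(-13/12) + f(-1/6) + ...].
Sum ≈ 36.081019.

36.081019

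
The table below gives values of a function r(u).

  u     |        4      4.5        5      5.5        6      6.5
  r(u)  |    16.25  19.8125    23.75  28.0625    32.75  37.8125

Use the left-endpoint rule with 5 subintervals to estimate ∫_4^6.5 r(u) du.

Δu = 0.5.
Sum = 0.5·[16.25 + 19.8125 + 23.75 + 28.0625 + 32.75] = 60.3125.

60.3125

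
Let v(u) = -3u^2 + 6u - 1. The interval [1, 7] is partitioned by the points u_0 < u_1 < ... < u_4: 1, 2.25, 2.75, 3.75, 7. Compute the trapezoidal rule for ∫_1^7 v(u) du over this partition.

Subinterval widths: 1.25, 0.5, 1, 3.25.
v(1) = 2, v(2.25) = -2.6875, v(2.75) = -7.1875, v(3.75) = -20.6875, v(7) = -106.
On each subinterval the trapezoid contributes (Δu_i/2)·[v(u_{i-1}) + v(u_i)].
Sum = -222.703125.

-222.703125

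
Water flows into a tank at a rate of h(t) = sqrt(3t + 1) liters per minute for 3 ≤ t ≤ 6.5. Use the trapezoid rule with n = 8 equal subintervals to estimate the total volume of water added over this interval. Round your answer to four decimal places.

13.5966

Δt = (6.5 − 3)/8 = 0.4375.
h(3) ≈ 3.1623, h(3.4375) ≈ 3.3634, h(3.875) ≈ 3.5532, h(4.3125) ≈ 3.7333, h(4.75) ≈ 3.9051, h(5.1875) ≈ 4.0697, h(5.625) ≈ 4.2279, h(6.0625) ≈ 4.3804, h(6.5) ≈ 4.5277.
T_8 = (Δt/2)·[h(t_0) + 2h(t_1) + ... + 2h(t_{7}) + h(t_8)].
Sum ≈ 13.5966.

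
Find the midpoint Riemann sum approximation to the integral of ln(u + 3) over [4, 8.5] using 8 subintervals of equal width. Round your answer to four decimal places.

Δu = (8.5 − 4)/8 = 0.5625.
Midpoints: 4.28125, 4.84375, 5.40625, 5.96875, 6.53125, 7.09375, 7.65625, 8.21875.
f(4.28125) ≈ 1.9853, f(4.84375) ≈ 2.0597, f(5.40625) ≈ 2.1290, f(5.96875) ≈ 2.1937, f(6.53125) ≈ 2.2546, f(7.09375) ≈ 2.3119, f(7.65625) ≈ 2.3661, f(8.21875) ≈ 2.4176.
Sum = Δu · [f(4.28125) + f(4.84375) + f(5.40625) + ...].
Sum ≈ 9.9664.

9.9664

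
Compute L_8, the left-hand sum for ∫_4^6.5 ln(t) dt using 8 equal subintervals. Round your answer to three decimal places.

Δt = (6.5 − 4)/8 = 0.3125.
Left endpoints: 4, 4.3125, 4.625, 4.9375, 5.25, 5.5625, 5.875, 6.1875.
f(4) ≈ 1.386, f(4.3125) ≈ 1.462, f(4.625) ≈ 1.531, f(4.9375) ≈ 1.597, f(5.25) ≈ 1.658, f(5.5625) ≈ 1.716, f(5.875) ≈ 1.771, f(6.1875) ≈ 1.823.
Sum = Δt · [f(4) + f(4.3125) + f(4.625) + ...].
Sum ≈ 4.045.

4.045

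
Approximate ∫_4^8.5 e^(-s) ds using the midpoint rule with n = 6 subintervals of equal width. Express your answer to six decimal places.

Δs = (8.5 − 4)/6 = 0.75.
Midpoints: 4.375, 5.125, 5.875, 6.625, 7.375, 8.125.
f(4.375) ≈ 0.012588, f(5.125) ≈ 0.005946, f(5.875) ≈ 0.002809, f(6.625) ≈ 0.001327, f(7.375) ≈ 0.000627, f(8.125) ≈ 0.000296.
Sum = Δs · [f(4.375) + f(5.125) + f(5.875) + ...].
Sum ≈ 0.017695.

0.017695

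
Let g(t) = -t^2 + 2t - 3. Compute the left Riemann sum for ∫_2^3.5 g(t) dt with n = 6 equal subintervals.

Δt = (3.5 − 2)/6 = 0.25.
Left endpoints: 2, 2.25, 2.5, 2.75, 3, 3.25.
g(2) = -3, g(2.25) = -3.5625, g(2.5) = -4.25, g(2.75) = -5.0625, g(3) = -6, g(3.25) = -7.0625.
Sum = Δt · [g(2) + g(2.25) + g(2.5) + ...].
Sum = -7.234375.

-7.234375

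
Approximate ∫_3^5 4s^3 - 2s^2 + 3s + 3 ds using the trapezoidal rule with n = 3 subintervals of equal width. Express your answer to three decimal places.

515.481

Δs = (5 − 3)/3 = 2/3.
f(3) = 102, f(11/3) = 4976/27, f(13/3) = 8206/27, f(5) = 468.
T_3 = (Δs/2)·[f(s_0) + 2f(s_1) + 2f(s_2) + f(s_3)].
Sum ≈ 515.481.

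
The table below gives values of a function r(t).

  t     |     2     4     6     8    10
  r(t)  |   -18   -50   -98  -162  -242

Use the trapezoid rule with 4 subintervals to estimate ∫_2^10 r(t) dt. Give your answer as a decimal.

Δt = 2.
T_4 = (2/2)·[(-18) + 2·(-50) + 2·(-98) + 2·(-162) + (-242)] = -880.

-880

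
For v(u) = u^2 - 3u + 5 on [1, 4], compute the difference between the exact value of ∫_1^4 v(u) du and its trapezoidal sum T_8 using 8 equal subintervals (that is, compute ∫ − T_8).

Exact integral: ∫_1^4 v(u) du = 13.5.
T_8 = 13.5703125.
Error = 13.5 − 13.5703125 = -0.0703125.

-0.0703125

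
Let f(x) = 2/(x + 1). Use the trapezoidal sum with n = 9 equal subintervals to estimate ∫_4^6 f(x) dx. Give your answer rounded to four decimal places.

0.6731

Δx = (6 − 4)/9 = 2/9.
f(4) = 0.4, f(38/9) = 18/47, f(40/9) = 18/49, f(14/3) = 6/17, f(44/9) = 18/53, f(46/9) = 18/55, f(16/3) = 6/19, f(50/9) = 18/59, f(52/9) = 18/61, f(6) = 2/7.
T_9 = (Δx/2)·[f(x_0) + 2f(x_1) + ... + 2f(x_{8}) + f(x_9)].
Sum ≈ 0.6731.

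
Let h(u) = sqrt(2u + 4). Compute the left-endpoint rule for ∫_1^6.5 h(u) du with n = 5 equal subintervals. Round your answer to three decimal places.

Δu = (6.5 − 1)/5 = 1.1.
Left endpoints: 1, 2.1, 3.2, 4.3, 5.4.
h(1) ≈ 2.449, h(2.1) ≈ 2.864, h(3.2) ≈ 3.225, h(4.3) ≈ 3.550, h(5.4) ≈ 3.847.
Sum = Δu · [h(1) + h(2.1) + h(3.2) + h(4.3) + h(5.4)].
Sum ≈ 17.528.

17.528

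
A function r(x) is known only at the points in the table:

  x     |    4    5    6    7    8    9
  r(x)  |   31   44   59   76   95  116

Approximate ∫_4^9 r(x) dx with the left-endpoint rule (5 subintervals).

305

Δx = 1.
Sum = 1·[31 + 44 + 59 + 76 + 95] = 305.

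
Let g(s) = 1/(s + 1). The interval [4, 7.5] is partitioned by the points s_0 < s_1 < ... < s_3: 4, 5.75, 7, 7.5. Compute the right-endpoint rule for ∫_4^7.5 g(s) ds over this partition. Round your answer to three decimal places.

0.474

Subinterval widths: 1.75, 1.25, 0.5.
Right endpoints: 5.75, 7, 7.5.
g(5.75) = 4/27, g(7) = 0.125, g(7.5) = 2/17.
Sum = Σ Δs_i · g(s_i).
Sum ≈ 0.474.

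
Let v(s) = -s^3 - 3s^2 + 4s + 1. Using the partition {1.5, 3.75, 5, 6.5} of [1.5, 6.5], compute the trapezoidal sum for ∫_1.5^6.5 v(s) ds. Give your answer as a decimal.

-668.53515625

Subinterval widths: 2.25, 1.25, 1.5.
v(1.5) = -3.125, v(3.75) = -78.921875, v(5) = -179, v(6.5) = -374.375.
On each subinterval the trapezoid contributes (Δs_i/2)·[v(s_{i-1}) + v(s_i)].
Sum = -668.53515625.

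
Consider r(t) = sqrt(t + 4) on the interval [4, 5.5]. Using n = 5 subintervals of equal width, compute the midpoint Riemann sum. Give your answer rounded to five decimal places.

4.43575

Δt = (5.5 − 4)/5 = 0.3.
Midpoints: 4.15, 4.45, 4.75, 5.05, 5.35.
r(4.15) ≈ 2.85482, r(4.45) ≈ 2.90689, r(4.75) ≈ 2.95804, r(5.05) ≈ 3.00832, r(5.35) ≈ 3.05778.
Sum = Δt · [r(4.15) + r(4.45) + r(4.75) + r(5.05) + r(5.35)].
Sum ≈ 4.43575.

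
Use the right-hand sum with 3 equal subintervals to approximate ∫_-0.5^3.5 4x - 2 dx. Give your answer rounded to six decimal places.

26.666667

Δx = (3.5 − (-0.5))/3 = 4/3.
Right endpoints: 5/6, 13/6, 3.5.
f(5/6) = 4/3, f(13/6) = 20/3, f(3.5) = 12.
Sum = Δx · [f(5/6) + f(13/6) + f(3.5)].
Sum ≈ 26.666667.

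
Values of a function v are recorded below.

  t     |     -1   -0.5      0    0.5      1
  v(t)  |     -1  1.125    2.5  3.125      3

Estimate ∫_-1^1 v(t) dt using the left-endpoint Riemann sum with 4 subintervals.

2.875

Δt = 0.5.
Sum = 0.5·[(-1) + 1.125 + 2.5 + 3.125] = 2.875.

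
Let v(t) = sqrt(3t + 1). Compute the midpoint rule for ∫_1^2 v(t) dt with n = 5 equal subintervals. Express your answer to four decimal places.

Δt = (2 − 1)/5 = 0.2.
Midpoints: 1.1, 1.3, 1.5, 1.7, 1.9.
v(1.1) ≈ 2.0736, v(1.3) ≈ 2.2136, v(1.5) ≈ 2.3452, v(1.7) ≈ 2.4698, v(1.9) ≈ 2.5884.
Sum = Δt · [v(1.1) + v(1.3) + v(1.5) + v(1.7) + v(1.9)].
Sum ≈ 2.3381.

2.3381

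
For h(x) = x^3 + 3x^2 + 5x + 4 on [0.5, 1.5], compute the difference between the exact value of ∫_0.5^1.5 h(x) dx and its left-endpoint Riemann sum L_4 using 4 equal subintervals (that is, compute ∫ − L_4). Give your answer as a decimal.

Exact integral: ∫_0.5^1.5 h(x) dx = 13.5.
L_4 = 11.78125.
Error = 13.5 − 11.78125 = 1.71875.

1.71875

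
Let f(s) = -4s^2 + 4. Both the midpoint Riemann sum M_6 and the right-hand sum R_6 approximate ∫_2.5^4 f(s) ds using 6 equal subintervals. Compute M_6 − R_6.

4.96875

M_6 = -58.46875.
R_6 = -63.4375.
M_6 − R_6 = 4.96875.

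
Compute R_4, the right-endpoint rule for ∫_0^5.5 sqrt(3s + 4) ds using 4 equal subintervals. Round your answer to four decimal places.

20.5215

Δs = (5.5 − 0)/4 = 1.375.
Right endpoints: 1.375, 2.75, 4.125, 5.5.
f(1.375) ≈ 2.8504, f(2.75) ≈ 3.5000, f(4.125) ≈ 4.0466, f(5.5) ≈ 4.5277.
Sum = Δs · [f(1.375) + f(2.75) + f(4.125) + f(5.5)].
Sum ≈ 20.5215.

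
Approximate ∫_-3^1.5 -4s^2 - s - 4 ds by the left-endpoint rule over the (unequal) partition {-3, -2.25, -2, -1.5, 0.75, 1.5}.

Subinterval widths: 0.75, 0.25, 0.5, 2.25, 0.75.
Left endpoints: -3, -2.25, -2, -1.5, 0.75.
f(-3) = -37, f(-2.25) = -22, f(-2) = -18, f(-1.5) = -11.5, f(0.75) = -7.
Sum = Σ Δs_i · f(s_i).
Sum = -73.375.

-73.375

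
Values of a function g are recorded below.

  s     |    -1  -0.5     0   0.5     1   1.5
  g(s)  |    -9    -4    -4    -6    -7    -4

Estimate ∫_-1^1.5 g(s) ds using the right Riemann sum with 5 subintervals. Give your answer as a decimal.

-12.5

Δs = 0.5.
Sum = 0.5·[(-4) + (-4) + (-6) + (-7) + (-4)] = -12.5.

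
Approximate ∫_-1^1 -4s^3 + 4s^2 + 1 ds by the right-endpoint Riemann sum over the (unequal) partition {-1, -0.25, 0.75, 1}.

2.796875

Subinterval widths: 0.75, 1, 0.25.
Right endpoints: -0.25, 0.75, 1.
f(-0.25) = 1.3125, f(0.75) = 1.5625, f(1) = 1.
Sum = Σ Δs_i · f(s_i).
Sum = 2.796875.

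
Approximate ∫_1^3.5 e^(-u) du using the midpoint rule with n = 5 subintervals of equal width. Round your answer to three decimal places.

0.334

Δu = (3.5 − 1)/5 = 0.5.
Midpoints: 1.25, 1.75, 2.25, 2.75, 3.25.
f(1.25) ≈ 0.287, f(1.75) ≈ 0.174, f(2.25) ≈ 0.105, f(2.75) ≈ 0.064, f(3.25) ≈ 0.039.
Sum = Δu · [f(1.25) + f(1.75) + f(2.25) + f(2.75) + f(3.25)].
Sum ≈ 0.334.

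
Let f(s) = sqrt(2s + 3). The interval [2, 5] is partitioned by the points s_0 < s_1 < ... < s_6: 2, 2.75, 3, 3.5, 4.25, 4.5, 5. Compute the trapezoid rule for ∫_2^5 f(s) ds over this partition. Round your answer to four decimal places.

9.4473

Subinterval widths: 0.75, 0.25, 0.5, 0.75, 0.25, 0.5.
f(2) ≈ 2.6458, f(2.75) ≈ 2.9155, f(3) ≈ 3.0000, f(3.5) ≈ 3.1623, f(4.25) ≈ 3.3912, f(4.5) ≈ 3.4641, f(5) ≈ 3.6056.
On each subinterval the trapezoid contributes (Δs_i/2)·[f(s_{i-1}) + f(s_i)].
Sum ≈ 9.4473.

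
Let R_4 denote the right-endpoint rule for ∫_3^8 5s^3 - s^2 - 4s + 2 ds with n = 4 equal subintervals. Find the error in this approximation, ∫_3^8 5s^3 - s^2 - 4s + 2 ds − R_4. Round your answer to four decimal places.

-1574.8698

Exact integral: ∫_3^8 f(s) ds ≈ 4757.083333.
R_4 = 6331.953125.
Error ≈ 4757.083333 − 6331.953125 ≈ -1574.8698.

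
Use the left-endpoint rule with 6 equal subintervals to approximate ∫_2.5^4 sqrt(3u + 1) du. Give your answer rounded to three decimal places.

Δu = (4 − 2.5)/6 = 0.25.
Left endpoints: 2.5, 2.75, 3, 3.25, 3.5, 3.75.
f(2.5) ≈ 2.915, f(2.75) ≈ 3.041, f(3) ≈ 3.162, f(3.25) ≈ 3.279, f(3.5) ≈ 3.391, f(3.75) ≈ 3.500.
Sum = Δu · [f(2.5) + f(2.75) + f(3) + ...].
Sum ≈ 4.822.

4.822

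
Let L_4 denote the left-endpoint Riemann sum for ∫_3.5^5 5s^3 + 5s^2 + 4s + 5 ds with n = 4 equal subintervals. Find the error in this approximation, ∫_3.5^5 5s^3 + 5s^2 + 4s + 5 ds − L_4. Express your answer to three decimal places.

87.653

Exact integral: ∫_3.5^5 f(s) ds = 763.546875.
L_4 ≈ 675.89355.
Error ≈ 763.546875 − 675.89355 ≈ 87.653.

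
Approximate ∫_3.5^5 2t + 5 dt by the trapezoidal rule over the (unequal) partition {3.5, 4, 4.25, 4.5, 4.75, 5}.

20.25

Subinterval widths: 0.5, 0.25, 0.25, 0.25, 0.25.
f(3.5) = 12, f(4) = 13, f(4.25) = 13.5, f(4.5) = 14, f(4.75) = 14.5, f(5) = 15.
On each subinterval the trapezoid contributes (Δt_i/2)·[f(t_{i-1}) + f(t_i)].
Sum = 20.25.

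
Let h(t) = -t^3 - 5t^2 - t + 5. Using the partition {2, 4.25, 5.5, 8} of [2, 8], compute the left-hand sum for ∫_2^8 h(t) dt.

-1059.47265625

Subinterval widths: 2.25, 1.25, 2.5.
Left endpoints: 2, 4.25, 5.5.
h(2) = -25, h(4.25) = -166.328125, h(5.5) = -318.125.
Sum = Σ Δt_i · h(t_i).
Sum = -1059.47265625.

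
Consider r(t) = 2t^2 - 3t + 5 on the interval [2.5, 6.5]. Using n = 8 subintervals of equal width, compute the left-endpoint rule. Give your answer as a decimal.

Δt = (6.5 − 2.5)/8 = 0.5.
Left endpoints: 2.5, 3, 3.5, 4, 4.5, 5, 5.5, 6.
r(2.5) = 10, r(3) = 14, r(3.5) = 19, r(4) = 25, r(4.5) = 32, r(5) = 40, r(5.5) = 49, r(6) = 59.
Sum = Δt · [r(2.5) + r(3) + r(3.5) + ...].
Sum = 124.

124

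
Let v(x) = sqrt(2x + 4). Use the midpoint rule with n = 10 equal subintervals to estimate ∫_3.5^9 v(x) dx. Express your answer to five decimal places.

22.23654

Δx = (9 − 3.5)/10 = 0.55.
Midpoints: 3.775, 4.325, 4.875, 5.425, 5.975, 6.525, 7.075, 7.625, 8.175, 8.725.
v(3.775) ≈ 3.39853, v(4.325) ≈ 3.55668, v(4.875) ≈ 3.70810, v(5.425) ≈ 3.85357, v(5.975) ≈ 3.99375, v(6.525) ≈ 4.12916, v(7.075) ≈ 4.26028, v(7.625) ≈ 4.38748, v(8.175) ≈ 4.51110, v(8.725) ≈ 4.63141.
Sum = Δx · [v(3.775) + v(4.325) + v(4.875) + ...].
Sum ≈ 22.23654.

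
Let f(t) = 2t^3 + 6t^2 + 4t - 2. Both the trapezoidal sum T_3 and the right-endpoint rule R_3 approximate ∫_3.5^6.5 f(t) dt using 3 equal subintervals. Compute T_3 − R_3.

T_3 = 1353.
R_3 = 1680.75.
T_3 − R_3 = -327.75.

-327.75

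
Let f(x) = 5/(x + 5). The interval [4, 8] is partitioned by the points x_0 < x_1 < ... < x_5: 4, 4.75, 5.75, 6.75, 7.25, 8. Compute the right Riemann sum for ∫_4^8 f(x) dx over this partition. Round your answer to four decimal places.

Subinterval widths: 0.75, 1, 1, 0.5, 0.75.
Right endpoints: 4.75, 5.75, 6.75, 7.25, 8.
f(4.75) = 20/39, f(5.75) = 20/43, f(6.75) = 20/47, f(7.25) = 20/49, f(8) = 5/13.
Sum = Σ Δx_i · f(x_i).
Sum ≈ 1.7678.

1.7678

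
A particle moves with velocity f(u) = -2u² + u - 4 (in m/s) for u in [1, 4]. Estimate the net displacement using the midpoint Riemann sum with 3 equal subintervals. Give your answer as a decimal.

Δu = (4 − 1)/3 = 1.
Midpoints: 1.5, 2.5, 3.5.
f(1.5) = -7, f(2.5) = -14, f(3.5) = -25.
Sum = Δu · [f(1.5) + f(2.5) + f(3.5)].
Sum = -46.

-46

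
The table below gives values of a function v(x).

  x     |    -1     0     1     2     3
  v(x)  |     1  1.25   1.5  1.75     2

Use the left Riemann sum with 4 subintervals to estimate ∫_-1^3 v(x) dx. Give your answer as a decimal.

5.5

Δx = 1.
Sum = 1·[1 + 1.25 + 1.5 + 1.75] = 5.5.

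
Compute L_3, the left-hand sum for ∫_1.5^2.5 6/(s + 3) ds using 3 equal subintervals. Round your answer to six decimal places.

1.245334

Δs = (2.5 − 1.5)/3 = 1/3.
Left endpoints: 1.5, 11/6, 13/6.
f(1.5) = 4/3, f(11/6) = 36/29, f(13/6) = 36/31.
Sum = Δs · [f(1.5) + f(11/6) + f(13/6)].
Sum ≈ 1.245334.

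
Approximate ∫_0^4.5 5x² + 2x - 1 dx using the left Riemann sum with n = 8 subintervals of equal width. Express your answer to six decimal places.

137.803711

Δx = (4.5 − 0)/8 = 0.5625.
Left endpoints: 0, 0.5625, 1.125, 1.6875, 2.25, 2.8125, 3.375, 3.9375.
f(0) = -1, f(0.5625) = 1.70703125, f(1.125) = 7.578125, f(1.6875) = 16.61328125, f(2.25) = 28.8125, f(2.8125) = 44.17578125, f(3.375) = 62.703125, f(3.9375) = 84.39453125.
Sum = Δx · [f(0) + f(0.5625) + f(1.125) + ...].
Sum ≈ 137.803711.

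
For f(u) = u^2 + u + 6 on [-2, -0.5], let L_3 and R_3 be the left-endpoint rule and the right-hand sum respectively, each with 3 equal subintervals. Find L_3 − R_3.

L_3 = 10.375.
R_3 = 9.25.
L_3 − R_3 = 1.125.

1.125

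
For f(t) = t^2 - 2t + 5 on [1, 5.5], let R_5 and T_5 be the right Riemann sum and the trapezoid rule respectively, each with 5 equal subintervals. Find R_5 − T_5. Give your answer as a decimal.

R_5 = 58.095.
T_5 = 48.9825.
R_5 − T_5 = 9.1125.

9.1125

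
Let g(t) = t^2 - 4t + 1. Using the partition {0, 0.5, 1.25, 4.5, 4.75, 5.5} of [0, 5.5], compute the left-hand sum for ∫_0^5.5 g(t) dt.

Subinterval widths: 0.5, 0.75, 3.25, 0.25, 0.75.
Left endpoints: 0, 0.5, 1.25, 4.5, 4.75.
g(0) = 1, g(0.5) = -0.75, g(1.25) = -2.4375, g(4.5) = 3.25, g(4.75) = 4.5625.
Sum = Σ Δt_i · g(t_i).
Sum = -3.75.

-3.75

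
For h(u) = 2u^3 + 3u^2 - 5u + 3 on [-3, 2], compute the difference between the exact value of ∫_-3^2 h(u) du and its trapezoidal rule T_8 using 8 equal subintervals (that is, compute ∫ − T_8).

0

Exact integral: ∫_-3^2 h(u) du = 30.
T_8 = 30.
Error = 30 − 30 = 0.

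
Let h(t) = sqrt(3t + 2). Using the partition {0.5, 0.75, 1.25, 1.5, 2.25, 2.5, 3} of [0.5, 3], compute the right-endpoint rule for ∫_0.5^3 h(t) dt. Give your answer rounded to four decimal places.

6.9991

Subinterval widths: 0.25, 0.5, 0.25, 0.75, 0.25, 0.5.
Right endpoints: 0.75, 1.25, 1.5, 2.25, 2.5, 3.
h(0.75) ≈ 2.0616, h(1.25) ≈ 2.3979, h(1.5) ≈ 2.5495, h(2.25) ≈ 2.9580, h(2.5) ≈ 3.0822, h(3) ≈ 3.3166.
Sum = Σ Δt_i · h(t_i).
Sum ≈ 6.9991.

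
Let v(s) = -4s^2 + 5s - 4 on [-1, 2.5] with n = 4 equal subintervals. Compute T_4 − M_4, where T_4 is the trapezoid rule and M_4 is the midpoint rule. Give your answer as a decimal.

-2.6796875

T_4 = -24.828125.
M_4 = -22.1484375.
T_4 − M_4 = -2.6796875.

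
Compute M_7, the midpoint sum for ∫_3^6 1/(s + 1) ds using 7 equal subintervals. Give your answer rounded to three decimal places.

Δs = (6 − 3)/7 = 3/7.
Midpoints: 45/14, 51/14, 57/14, 4.5, 69/14, 75/14, 81/14.
f(45/14) = 14/59, f(51/14) = 14/65, f(57/14) = 14/71, f(4.5) = 2/11, f(69/14) = 14/83, f(75/14) = 14/89, f(81/14) = 14/95.
Sum = Δs · [f(45/14) + f(51/14) + f(57/14) + ...].
Sum ≈ 0.559.

0.559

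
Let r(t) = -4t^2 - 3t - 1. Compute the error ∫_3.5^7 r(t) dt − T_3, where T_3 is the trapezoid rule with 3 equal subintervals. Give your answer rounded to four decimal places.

3.1759

Exact integral: ∫_3.5^7 r(t) dt ≈ -458.791667.
T_3 ≈ -461.967593.
Error ≈ -458.791667 − (-461.967593) ≈ 3.1759.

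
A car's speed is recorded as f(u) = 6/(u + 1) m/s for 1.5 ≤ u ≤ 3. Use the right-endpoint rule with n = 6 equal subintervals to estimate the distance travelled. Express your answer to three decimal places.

Δu = (3 − 1.5)/6 = 0.25.
Right endpoints: 1.75, 2, 2.25, 2.5, 2.75, 3.
f(1.75) = 24/11, f(2) = 2, f(2.25) = 24/13, f(2.5) = 12/7, f(2.75) = 1.6, f(3) = 1.5.
Sum = Δu · [f(1.75) + f(2) + f(2.25) + ...].
Sum ≈ 2.711.

2.711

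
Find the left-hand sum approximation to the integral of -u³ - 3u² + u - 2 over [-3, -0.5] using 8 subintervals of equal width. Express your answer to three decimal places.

-16.217

Δu = (-0.5 − (-3))/8 = 0.3125.
Left endpoints: -3, -2.6875, -2.375, -2.0625, -1.75, -1.4375, -1.125, -0.8125.
f(-3) = -5, f(-2.6875) = -28445/4096, f(-2.375) = -4045/512, f(-2.0625) = -32975/4096, f(-1.75) = -7.578125, f(-1.4375) = -27305/4096, f(-1.125) = -2815/512, f(-0.8125) = -17435/4096.
Sum = Δu · [f(-3) + f(-2.6875) + f(-2.375) + ...].
Sum ≈ -16.217.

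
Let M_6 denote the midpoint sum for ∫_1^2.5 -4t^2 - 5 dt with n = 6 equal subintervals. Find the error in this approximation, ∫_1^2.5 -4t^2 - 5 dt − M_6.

-0.03125

Exact integral: ∫_1^2.5 f(t) dt = -27.
M_6 = -26.96875.
Error = -27 − (-26.96875) = -0.03125.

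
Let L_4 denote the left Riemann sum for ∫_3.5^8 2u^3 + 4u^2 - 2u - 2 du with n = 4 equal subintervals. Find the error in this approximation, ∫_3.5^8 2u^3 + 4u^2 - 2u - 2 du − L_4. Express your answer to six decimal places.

602.595703

Exact integral: ∫_3.5^8 f(u) du = 2537.71875.
L_4 ≈ 1935.12304688.
Error ≈ 2537.71875 − 1935.12304688 ≈ 602.595703.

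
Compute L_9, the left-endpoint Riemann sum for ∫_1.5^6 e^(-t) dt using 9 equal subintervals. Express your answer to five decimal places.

0.28039

Δt = (6 − 1.5)/9 = 0.5.
Left endpoints: 1.5, 2, 2.5, 3, 3.5, 4, 4.5, 5, 5.5.
f(1.5) ≈ 0.22313, f(2) ≈ 0.13534, f(2.5) ≈ 0.08208, f(3) ≈ 0.04979, f(3.5) ≈ 0.03020, f(4) ≈ 0.01832, f(4.5) ≈ 0.01111, f(5) ≈ 0.00674, f(5.5) ≈ 0.00409.
Sum = Δt · [f(1.5) + f(2) + f(2.5) + ...].
Sum ≈ 0.28039.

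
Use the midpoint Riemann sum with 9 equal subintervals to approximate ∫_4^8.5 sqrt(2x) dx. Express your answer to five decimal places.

Δx = (8.5 − 4)/9 = 0.5.
Midpoints: 4.25, 4.75, 5.25, 5.75, 6.25, 6.75, 7.25, 7.75, 8.25.
f(4.25) ≈ 2.91548, f(4.75) ≈ 3.08221, f(5.25) ≈ 3.24037, f(5.75) ≈ 3.39116, f(6.25) ≈ 3.53553, f(6.75) ≈ 3.67423, f(7.25) ≈ 3.80789, f(7.75) ≈ 3.93700, f(8.25) ≈ 4.06202.
Sum = Δx · [f(4.25) + f(4.75) + f(5.25) + ...].
Sum ≈ 15.82295.

15.82295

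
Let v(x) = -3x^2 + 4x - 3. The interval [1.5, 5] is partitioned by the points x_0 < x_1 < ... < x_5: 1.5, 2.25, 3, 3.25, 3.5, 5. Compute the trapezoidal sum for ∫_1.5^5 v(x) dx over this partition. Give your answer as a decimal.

-88.75

Subinterval widths: 0.75, 0.75, 0.25, 0.25, 1.5.
v(1.5) = -3.75, v(2.25) = -9.1875, v(3) = -18, v(3.25) = -21.6875, v(3.5) = -25.75, v(5) = -58.
On each subinterval the trapezoid contributes (Δx_i/2)·[v(x_{i-1}) + v(x_i)].
Sum = -88.75.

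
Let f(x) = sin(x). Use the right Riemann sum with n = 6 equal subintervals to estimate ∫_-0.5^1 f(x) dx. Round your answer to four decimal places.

Δx = (1 − (-0.5))/6 = 0.25.
Right endpoints: -0.25, 0, 0.25, 0.5, 0.75, 1.
f(-0.25) ≈ -0.2474, f(0) ≈ 0.0000, f(0.25) ≈ 0.2474, f(0.5) ≈ 0.4794, f(0.75) ≈ 0.6816, f(1) ≈ 0.8415.
Sum = Δx · [f(-0.25) + f(0) + f(0.25) + ...].
Sum ≈ 0.5006.

0.5006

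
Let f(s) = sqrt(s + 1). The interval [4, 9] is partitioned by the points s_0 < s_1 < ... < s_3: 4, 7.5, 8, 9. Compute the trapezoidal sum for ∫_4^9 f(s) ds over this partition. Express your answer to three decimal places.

13.575

Subinterval widths: 3.5, 0.5, 1.
f(4) ≈ 2.236, f(7.5) ≈ 2.915, f(8) ≈ 3.000, f(9) ≈ 3.162.
On each subinterval the trapezoid contributes (Δs_i/2)·[f(s_{i-1}) + f(s_i)].
Sum ≈ 13.575.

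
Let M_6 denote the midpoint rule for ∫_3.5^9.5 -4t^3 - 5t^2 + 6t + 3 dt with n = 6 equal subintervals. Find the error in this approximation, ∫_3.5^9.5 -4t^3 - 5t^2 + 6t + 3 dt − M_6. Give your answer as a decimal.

Exact integral: ∫_3.5^9.5 f(t) dt = -9100.5.
M_6 = -9059.
Error = -9100.5 − (-9059) = -41.5.

-41.5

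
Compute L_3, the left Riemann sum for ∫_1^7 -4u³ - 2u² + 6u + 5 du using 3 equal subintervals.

-1226

Δu = (7 − 1)/3 = 2.
Left endpoints: 1, 3, 5.
f(1) = 5, f(3) = -103, f(5) = -515.
Sum = Δu · [f(1) + f(3) + f(5)].
Sum = -1226.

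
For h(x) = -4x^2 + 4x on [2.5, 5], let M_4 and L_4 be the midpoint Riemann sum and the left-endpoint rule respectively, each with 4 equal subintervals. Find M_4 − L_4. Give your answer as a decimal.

-19.3359375

M_4 = -108.0078125.
L_4 = -88.671875.
M_4 − L_4 = -19.3359375.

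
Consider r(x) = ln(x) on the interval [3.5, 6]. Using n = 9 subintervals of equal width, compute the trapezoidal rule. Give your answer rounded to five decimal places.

3.86512

Δx = (6 − 3.5)/9 = 5/18.
r(3.5) ≈ 1.25276, r(34/9) ≈ 1.32914, r(73/18) ≈ 1.40009, r(13/3) ≈ 1.46634, r(83/18) ≈ 1.52847, r(44/9) ≈ 1.58697, r(31/6) ≈ 1.64223, r(49/9) ≈ 1.69460, r(103/18) ≈ 1.74436, r(6) ≈ 1.79176.
T_9 = (Δx/2)·[r(x_0) + 2r(x_1) + ... + 2r(x_{8}) + r(x_9)].
Sum ≈ 3.86512.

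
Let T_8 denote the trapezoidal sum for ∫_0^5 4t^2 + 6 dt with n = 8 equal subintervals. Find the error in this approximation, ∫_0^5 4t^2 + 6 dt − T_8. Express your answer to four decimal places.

Exact integral: ∫_0^5 f(t) dt ≈ 196.666667.
T_8 = 197.96875.
Error ≈ 196.666667 − 197.96875 ≈ -1.3021.

-1.3021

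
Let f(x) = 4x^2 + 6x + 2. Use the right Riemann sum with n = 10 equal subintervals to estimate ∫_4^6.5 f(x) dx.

379.6875

Δx = (6.5 − 4)/10 = 0.25.
Right endpoints: 4.25, 4.5, 4.75, 5, 5.25, 5.5, 5.75, 6, 6.25, 6.5.
f(4.25) = 99.75, f(4.5) = 110, f(4.75) = 120.75, f(5) = 132, f(5.25) = 143.75, f(5.5) = 156, f(5.75) = 168.75, f(6) = 182, f(6.25) = 195.75, f(6.5) = 210.
Sum = Δx · [f(4.25) + f(4.5) + f(4.75) + ...].
Sum = 379.6875.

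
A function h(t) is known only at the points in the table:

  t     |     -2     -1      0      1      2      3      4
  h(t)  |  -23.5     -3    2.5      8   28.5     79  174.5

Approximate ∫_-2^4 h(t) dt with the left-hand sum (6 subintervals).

91.5

Δt = 1.
Sum = 1·[(-23.5) + (-3) + 2.5 + 8 + 28.5 + 79] = 91.5.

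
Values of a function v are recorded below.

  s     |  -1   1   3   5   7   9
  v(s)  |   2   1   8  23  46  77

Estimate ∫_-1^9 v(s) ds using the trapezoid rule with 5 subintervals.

Δs = 2.
T_5 = (2/2)·[2 + 2·1 + 2·8 + 2·23 + 2·46 + 77] = 235.

235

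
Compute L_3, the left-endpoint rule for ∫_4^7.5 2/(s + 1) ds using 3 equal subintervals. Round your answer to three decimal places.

Δs = (7.5 − 4)/3 = 7/6.
Left endpoints: 4, 31/6, 19/3.
f(4) = 0.4, f(31/6) = 12/37, f(19/3) = 3/11.
Sum = Δs · [f(4) + f(31/6) + f(19/3)].
Sum ≈ 1.163.

1.163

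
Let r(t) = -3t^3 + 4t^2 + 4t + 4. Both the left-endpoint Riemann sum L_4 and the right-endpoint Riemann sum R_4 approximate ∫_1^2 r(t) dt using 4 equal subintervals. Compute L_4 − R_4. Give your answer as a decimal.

L_4 = 8.609375.
R_4 = 7.359375.
L_4 − R_4 = 1.25.

1.25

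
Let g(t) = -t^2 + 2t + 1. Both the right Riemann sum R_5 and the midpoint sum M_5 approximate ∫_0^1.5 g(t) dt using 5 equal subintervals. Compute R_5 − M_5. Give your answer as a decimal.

R_5 = 2.715.
M_5 = 2.63625.
R_5 − M_5 = 0.07875.

0.07875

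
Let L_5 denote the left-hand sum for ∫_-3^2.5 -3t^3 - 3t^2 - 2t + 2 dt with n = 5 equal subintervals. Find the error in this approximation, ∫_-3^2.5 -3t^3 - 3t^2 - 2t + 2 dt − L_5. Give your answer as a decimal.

Exact integral: ∫_-3^2.5 f(t) dt = 2.578125.
L_5 = 73.59.
Error = 2.578125 − 73.59 = -71.011875.

-71.011875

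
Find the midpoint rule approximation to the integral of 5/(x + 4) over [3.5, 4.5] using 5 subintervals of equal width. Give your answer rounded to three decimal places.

Δx = (4.5 − 3.5)/5 = 0.2.
Midpoints: 3.6, 3.8, 4, 4.2, 4.4.
f(3.6) = 25/38, f(3.8) = 25/39, f(4) = 0.625, f(4.2) = 25/41, f(4.4) = 25/42.
Sum = Δx · [f(3.6) + f(3.8) + f(4) + f(4.2) + f(4.4)].
Sum ≈ 0.626.

0.626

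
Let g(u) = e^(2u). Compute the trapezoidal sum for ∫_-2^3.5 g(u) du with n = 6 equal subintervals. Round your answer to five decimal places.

Δu = (3.5 − (-2))/6 = 11/12.
g(-2) ≈ 0.01832, g(-13/12) ≈ 0.11456, g(-1/6) ≈ 0.71653, g(0.75) ≈ 4.48169, g(5/3) ≈ 28.03162, g(31/12) ≈ 175.32943, g(3.5) ≈ 1096.63316.
T_6 = (Δu/2)·[g(u_0) + 2g(u_1) + ... + 2g(u_{5}) + g(u_6)].
Sum ≈ 693.91627.

693.91627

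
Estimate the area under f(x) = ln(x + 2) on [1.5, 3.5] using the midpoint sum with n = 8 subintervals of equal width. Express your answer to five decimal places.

2.99171

Δx = (3.5 − 1.5)/8 = 0.25.
Midpoints: 1.625, 1.875, 2.125, 2.375, 2.625, 2.875, 3.125, 3.375.
f(1.625) ≈ 1.28785, f(1.875) ≈ 1.35455, f(2.125) ≈ 1.41707, f(2.375) ≈ 1.47591, f(2.625) ≈ 1.53148, f(2.875) ≈ 1.58412, f(3.125) ≈ 1.63413, f(3.375) ≈ 1.68176.
Sum = Δx · [f(1.625) + f(1.875) + f(2.125) + ...].
Sum ≈ 2.99171.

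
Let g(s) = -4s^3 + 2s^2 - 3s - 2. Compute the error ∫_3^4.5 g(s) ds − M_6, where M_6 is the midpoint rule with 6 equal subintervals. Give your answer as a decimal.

-0.3359375

Exact integral: ∫_3^4.5 g(s) ds = -306.1875.
M_6 = -305.8515625.
Error = -306.1875 − (-305.8515625) = -0.3359375.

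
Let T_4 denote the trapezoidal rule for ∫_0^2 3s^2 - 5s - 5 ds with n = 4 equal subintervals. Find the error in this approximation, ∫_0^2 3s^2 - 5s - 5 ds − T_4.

Exact integral: ∫_0^2 f(s) ds = -12.
T_4 = -11.75.
Error = -12 − (-11.75) = -0.25.

-0.25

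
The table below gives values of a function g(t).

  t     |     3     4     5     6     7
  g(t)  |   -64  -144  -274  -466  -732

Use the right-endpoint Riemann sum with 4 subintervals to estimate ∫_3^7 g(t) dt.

-1616

Δt = 1.
Sum = 1·[(-144) + (-274) + (-466) + (-732)] = -1616.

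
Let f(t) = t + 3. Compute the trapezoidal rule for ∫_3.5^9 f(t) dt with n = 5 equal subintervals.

Δt = (9 − 3.5)/5 = 1.1.
f(3.5) = 6.5, f(4.6) = 7.6, f(5.7) = 8.7, f(6.8) = 9.8, f(7.9) = 10.9, f(9) = 12.
T_5 = (Δt/2)·[f(t_0) + 2f(t_1) + ... + 2f(t_{4}) + f(t_5)].
Sum = 50.875.

50.875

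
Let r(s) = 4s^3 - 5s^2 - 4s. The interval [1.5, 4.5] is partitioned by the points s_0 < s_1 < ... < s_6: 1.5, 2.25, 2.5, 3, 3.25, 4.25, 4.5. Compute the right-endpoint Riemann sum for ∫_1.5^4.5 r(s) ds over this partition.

318.1875

Subinterval widths: 0.75, 0.25, 0.5, 0.25, 1, 0.25.
Right endpoints: 2.25, 2.5, 3, 3.25, 4.25, 4.5.
r(2.25) = 11.25, r(2.5) = 21.25, r(3) = 51, r(3.25) = 71.5, r(4.25) = 199.75, r(4.5) = 245.25.
Sum = Σ Δs_i · r(s_i).
Sum = 318.1875.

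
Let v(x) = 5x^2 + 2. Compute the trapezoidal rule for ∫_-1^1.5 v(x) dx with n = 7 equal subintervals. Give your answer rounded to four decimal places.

Δx = (1.5 − (-1))/7 = 5/14.
v(-1) = 7, v(-9/14) = 797/196, v(-2/7) = 118/49, v(1/14) = 397/196, v(3/7) = 143/49, v(11/14) = 997/196, v(8/7) = 418/49, v(1.5) = 13.25.
T_7 = (Δx/2)·[v(x_0) + 2v(x_1) + ... + 2v(x_{6}) + v(x_7)].
Sum ≈ 12.5574.

12.5574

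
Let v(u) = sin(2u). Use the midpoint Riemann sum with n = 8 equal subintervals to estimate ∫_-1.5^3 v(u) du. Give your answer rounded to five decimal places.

-1.02847

Δu = (3 − (-1.5))/8 = 0.5625.
Midpoints: -1.21875, -0.65625, -0.09375, 0.46875, 1.03125, 1.59375, 2.15625, 2.71875.
v(-1.21875) ≈ -0.64734, v(-0.65625) ≈ -0.96683, v(-0.09375) ≈ -0.18640, v(0.46875) ≈ 0.80608, v(1.03125) ≈ 0.88153, v(1.59375) ≈ -0.04589, v(2.15625) ≈ -0.92110, v(2.71875) ≈ -0.74843.
Sum = Δu · [v(-1.21875) + v(-0.65625) + v(-0.09375) + ...].
Sum ≈ -1.02847.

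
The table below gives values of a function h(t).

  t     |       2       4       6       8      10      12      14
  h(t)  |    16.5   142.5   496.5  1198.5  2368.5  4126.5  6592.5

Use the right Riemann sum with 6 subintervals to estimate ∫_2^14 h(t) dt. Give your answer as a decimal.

Δt = 2.
Sum = 2·[142.5 + 496.5 + 1198.5 + 2368.5 + 4126.5 + 6592.5] = 29850.

29850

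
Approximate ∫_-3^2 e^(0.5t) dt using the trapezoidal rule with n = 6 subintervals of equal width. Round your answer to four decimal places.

Δt = (2 − (-3))/6 = 5/6.
f(-3) ≈ 0.2231, f(-13/6) ≈ 0.3385, f(-4/3) ≈ 0.5134, f(-0.5) ≈ 0.7788, f(1/3) ≈ 1.1814, f(7/6) ≈ 1.7920, f(2) ≈ 2.7183.
T_6 = (Δt/2)·[f(t_0) + 2f(t_1) + ... + 2f(t_{5}) + f(t_6)].
Sum ≈ 5.0623.

5.0623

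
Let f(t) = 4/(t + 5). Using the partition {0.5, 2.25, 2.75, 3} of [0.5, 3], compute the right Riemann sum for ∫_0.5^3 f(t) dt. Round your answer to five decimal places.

Subinterval widths: 1.75, 0.5, 0.25.
Right endpoints: 2.25, 2.75, 3.
f(2.25) = 16/29, f(2.75) = 16/31, f(3) = 0.5.
Sum = Σ Δt_i · f(t_i).
Sum ≈ 1.34858.

1.34858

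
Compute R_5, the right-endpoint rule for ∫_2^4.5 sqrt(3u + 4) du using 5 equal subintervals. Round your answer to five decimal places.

Δu = (4.5 − 2)/5 = 0.5.
Right endpoints: 2.5, 3, 3.5, 4, 4.5.
f(2.5) ≈ 3.39116, f(3) ≈ 3.60555, f(3.5) ≈ 3.80789, f(4) ≈ 4.00000, f(4.5) ≈ 4.18330.
Sum = Δu · [f(2.5) + f(3) + f(3.5) + f(4) + f(4.5)].
Sum ≈ 9.49395.

9.49395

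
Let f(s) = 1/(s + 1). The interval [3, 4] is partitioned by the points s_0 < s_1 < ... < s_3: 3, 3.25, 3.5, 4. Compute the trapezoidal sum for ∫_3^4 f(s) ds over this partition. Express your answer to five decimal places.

0.22341

Subinterval widths: 0.25, 0.25, 0.5.
f(3) = 0.25, f(3.25) = 4/17, f(3.5) = 2/9, f(4) = 0.2.
On each subinterval the trapezoid contributes (Δs_i/2)·[f(s_{i-1}) + f(s_i)].
Sum ≈ 0.22341.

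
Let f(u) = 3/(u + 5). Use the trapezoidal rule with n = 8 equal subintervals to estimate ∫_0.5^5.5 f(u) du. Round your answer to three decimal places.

Δu = (5.5 − 0.5)/8 = 0.625.
f(0.5) = 6/11, f(1.125) = 24/49, f(1.75) = 4/9, f(2.375) = 24/59, f(3) = 0.375, f(3.625) = 8/23, f(4.25) = 12/37, f(4.875) = 24/79, f(5.5) = 2/7.
T_8 = (Δu/2)·[f(u_0) + 2f(u_1) + ... + 2f(u_{7}) + f(u_8)].
Sum ≈ 1.942.

1.942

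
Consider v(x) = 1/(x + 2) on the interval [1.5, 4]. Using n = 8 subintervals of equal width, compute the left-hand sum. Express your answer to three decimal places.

0.558

Δx = (4 − 1.5)/8 = 0.3125.
Left endpoints: 1.5, 1.8125, 2.125, 2.4375, 2.75, 3.0625, 3.375, 3.6875.
v(1.5) = 2/7, v(1.8125) = 16/61, v(2.125) = 8/33, v(2.4375) = 16/71, v(2.75) = 4/19, v(3.0625) = 16/81, v(3.375) = 8/43, v(3.6875) = 16/91.
Sum = Δx · [v(1.5) + v(1.8125) + v(2.125) + ...].
Sum ≈ 0.558.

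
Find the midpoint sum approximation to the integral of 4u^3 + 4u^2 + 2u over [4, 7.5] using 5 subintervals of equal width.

3415.04625

Δu = (7.5 − 4)/5 = 0.7.
Midpoints: 4.35, 5.05, 5.75, 6.45, 7.15.
f(4.35) = 413.6415, f(5.05) = 627.2605, f(5.75) = 904.1875, f(6.45) = 1252.6545, f(7.15) = 1680.8935.
Sum = Δu · [f(4.35) + f(5.05) + f(5.75) + f(6.45) + f(7.15)].
Sum = 3415.04625.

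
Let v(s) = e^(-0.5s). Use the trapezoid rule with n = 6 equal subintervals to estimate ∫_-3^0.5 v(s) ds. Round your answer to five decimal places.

Δs = (0.5 − (-3))/6 = 7/12.
v(-3) ≈ 4.48169, v(-29/12) ≈ 3.34790, v(-11/6) ≈ 2.50094, v(-1.25) ≈ 1.86825, v(-2/3) ≈ 1.39561, v(-1/12) ≈ 1.04255, v(0.5) ≈ 0.77880.
T_6 = (Δs/2)·[v(s_0) + 2v(s_1) + ... + 2v(s_{5}) + v(s_6)].
Sum ≈ 7.45820.

7.45820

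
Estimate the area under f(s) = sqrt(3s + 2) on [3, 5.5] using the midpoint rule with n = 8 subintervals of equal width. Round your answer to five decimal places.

9.57567

Δs = (5.5 − 3)/8 = 0.3125.
Midpoints: 3.15625, 3.46875, 3.78125, 4.09375, 4.40625, 4.71875, 5.03125, 5.34375.
f(3.15625) ≈ 3.38655, f(3.46875) ≈ 3.52225, f(3.78125) ≈ 3.65291, f(4.09375) ≈ 3.77905, f(4.40625) ≈ 3.90112, f(4.71875) ≈ 4.01948, f(5.03125) ≈ 4.13446, f(5.34375) ≈ 4.24632.
Sum = Δs · [f(3.15625) + f(3.46875) + f(3.78125) + ...].
Sum ≈ 9.57567.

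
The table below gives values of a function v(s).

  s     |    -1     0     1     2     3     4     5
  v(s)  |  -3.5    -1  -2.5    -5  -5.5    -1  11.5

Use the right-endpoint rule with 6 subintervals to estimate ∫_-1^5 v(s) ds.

Δs = 1.
Sum = 1·[(-1) + (-2.5) + (-5) + (-5.5) + (-1) + 11.5] = -3.5.

-3.5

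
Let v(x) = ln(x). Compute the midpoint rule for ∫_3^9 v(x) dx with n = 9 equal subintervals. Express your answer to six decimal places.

Δx = (9 − 3)/9 = 2/3.
Midpoints: 10/3, 4, 14/3, 16/3, 6, 20/3, 22/3, 8, 26/3.
v(10/3) ≈ 1.203973, v(4) ≈ 1.386294, v(14/3) ≈ 1.540445, v(16/3) ≈ 1.673976, v(6) ≈ 1.791759, v(20/3) ≈ 1.897120, v(22/3) ≈ 1.992430, v(8) ≈ 2.079442, v(26/3) ≈ 2.159484.
Sum = Δx · [v(10/3) + v(4) + v(14/3) + ...].
Sum ≈ 10.483283.

10.483283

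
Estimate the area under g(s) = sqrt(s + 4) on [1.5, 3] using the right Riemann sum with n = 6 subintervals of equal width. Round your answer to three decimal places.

Δs = (3 − 1.5)/6 = 0.25.
Right endpoints: 1.75, 2, 2.25, 2.5, 2.75, 3.
g(1.75) ≈ 2.398, g(2) ≈ 2.449, g(2.25) ≈ 2.500, g(2.5) ≈ 2.550, g(2.75) ≈ 2.598, g(3) ≈ 2.646.
Sum = Δs · [g(1.75) + g(2) + g(2.25) + ...].
Sum ≈ 3.785.

3.785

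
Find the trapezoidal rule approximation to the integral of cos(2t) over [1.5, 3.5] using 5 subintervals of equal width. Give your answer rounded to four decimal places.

Δt = (3.5 − 1.5)/5 = 0.4.
f(1.5) ≈ -0.9900, f(1.9) ≈ -0.7910, f(2.3) ≈ -0.1122, f(2.7) ≈ 0.6347, f(3.1) ≈ 0.9965, f(3.5) ≈ 0.7539.
T_5 = (Δt/2)·[f(t_0) + 2f(t_1) + ... + 2f(t_{4}) + f(t_5)].
Sum ≈ 0.2440.

0.2440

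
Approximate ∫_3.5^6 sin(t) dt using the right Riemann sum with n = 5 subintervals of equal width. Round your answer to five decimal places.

Δt = (6 − 3.5)/5 = 0.5.
Right endpoints: 4, 4.5, 5, 5.5, 6.
f(4) ≈ -0.75680, f(4.5) ≈ -0.97753, f(5) ≈ -0.95892, f(5.5) ≈ -0.70554, f(6) ≈ -0.27942.
Sum = Δt · [f(4) + f(4.5) + f(5) + f(5.5) + f(6)].
Sum ≈ -1.83911.

-1.83911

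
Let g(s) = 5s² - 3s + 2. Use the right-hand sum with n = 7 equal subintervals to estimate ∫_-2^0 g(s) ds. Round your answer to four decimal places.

19.7551

Δs = (0 − (-2))/7 = 2/7.
Right endpoints: -12/7, -10/7, -8/7, -6/7, -4/7, -2/7, 0.
g(-12/7) = 1070/49, g(-10/7) = 808/49, g(-8/7) = 586/49, g(-6/7) = 404/49, g(-4/7) = 262/49, g(-2/7) = 160/49, g(0) = 2.
Sum = Δs · [g(-12/7) + g(-10/7) + g(-8/7) + ...].
Sum ≈ 19.7551.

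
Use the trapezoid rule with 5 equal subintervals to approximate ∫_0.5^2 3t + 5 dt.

Δt = (2 − 0.5)/5 = 0.3.
f(0.5) = 6.5, f(0.8) = 7.4, f(1.1) = 8.3, f(1.4) = 9.2, f(1.7) = 10.1, f(2) = 11.
T_5 = (Δt/2)·[f(t_0) + 2f(t_1) + ... + 2f(t_{4}) + f(t_5)].
Sum = 13.125.

13.125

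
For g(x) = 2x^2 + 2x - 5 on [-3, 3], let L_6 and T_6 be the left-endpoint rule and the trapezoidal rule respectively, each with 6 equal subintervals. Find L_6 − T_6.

-6

L_6 = 2.
T_6 = 8.
L_6 − T_6 = -6.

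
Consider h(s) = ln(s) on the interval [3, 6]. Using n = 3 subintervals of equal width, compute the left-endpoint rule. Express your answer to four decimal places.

4.0943

Δs = (6 − 3)/3 = 1.
Left endpoints: 3, 4, 5.
h(3) ≈ 1.0986, h(4) ≈ 1.3863, h(5) ≈ 1.6094.
Sum = Δs · [h(3) + h(4) + h(5)].
Sum ≈ 4.0943.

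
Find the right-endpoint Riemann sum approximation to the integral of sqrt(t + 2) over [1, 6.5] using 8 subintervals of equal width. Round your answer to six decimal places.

Δt = (6.5 − 1)/8 = 0.6875.
Right endpoints: 1.6875, 2.375, 3.0625, 3.75, 4.4375, 5.125, 5.8125, 6.5.
f(1.6875) ≈ 1.920286, f(2.375) ≈ 2.091650, f(3.0625) ≈ 2.250000, f(3.75) ≈ 2.397916, f(4.4375) ≈ 2.537223, f(5.125) ≈ 2.669270, f(5.8125) ≈ 2.795085, f(6.5) ≈ 2.915476.
Sum = Δt · [f(1.6875) + f(2.375) + f(3.0625) + ...].
Sum ≈ 13.459123.

13.459123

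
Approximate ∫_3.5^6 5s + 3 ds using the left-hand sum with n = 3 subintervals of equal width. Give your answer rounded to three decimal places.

61.667

Δs = (6 − 3.5)/3 = 5/6.
Left endpoints: 3.5, 13/3, 31/6.
f(3.5) = 20.5, f(13/3) = 74/3, f(31/6) = 173/6.
Sum = Δs · [f(3.5) + f(13/3) + f(31/6)].
Sum ≈ 61.667.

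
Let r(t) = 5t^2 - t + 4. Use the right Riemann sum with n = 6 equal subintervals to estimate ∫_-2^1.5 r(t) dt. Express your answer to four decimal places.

Δt = (1.5 − (-2))/6 = 7/12.
Right endpoints: -17/12, -5/6, -0.25, 1/3, 11/12, 1.5.
r(-17/12) = 2225/144, r(-5/6) = 299/36, r(-0.25) = 4.5625, r(1/3) = 38/9, r(11/12) = 1049/144, r(1.5) = 13.75.
Sum = Δt · [r(-17/12) + r(-5/6) + r(-0.25) + ...].
Sum ≈ 31.2529.

31.2529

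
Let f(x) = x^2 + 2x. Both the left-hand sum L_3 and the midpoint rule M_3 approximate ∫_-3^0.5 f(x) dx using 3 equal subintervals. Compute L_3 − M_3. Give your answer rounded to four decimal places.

2.2118

L_3 ≈ 2.106481.
M_3 ≈ -0.105324.
L_3 − M_3 ≈ 2.2118.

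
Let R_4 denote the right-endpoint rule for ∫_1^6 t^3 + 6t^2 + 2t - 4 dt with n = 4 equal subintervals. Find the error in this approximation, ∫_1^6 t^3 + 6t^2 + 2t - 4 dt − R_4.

-293.359375

Exact integral: ∫_1^6 f(t) dt = 768.75.
R_4 = 1062.109375.
Error = 768.75 − 1062.109375 = -293.359375.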